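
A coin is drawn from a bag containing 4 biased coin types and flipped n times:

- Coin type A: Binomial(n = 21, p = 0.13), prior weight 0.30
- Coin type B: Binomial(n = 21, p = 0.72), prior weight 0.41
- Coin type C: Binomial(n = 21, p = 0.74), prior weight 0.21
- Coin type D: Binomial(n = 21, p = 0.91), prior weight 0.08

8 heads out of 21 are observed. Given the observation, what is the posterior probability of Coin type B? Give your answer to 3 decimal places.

0.301

The responsibility of component k is π_k f_k(x) divided by Σ_j π_j f_j(x).
Component likelihoods at x = 8 heads out of 21:
  L_A = 0.00271544
  L_B = 0.000955559
  L_C = 0.000453994
  L_D = 2.43235e-09
Multiply by the mixture weights:
  π_A·L_A = 0.30 × 0.00271544 = 0.000814632
  π_B·L_B = 0.41 × 0.000955559 = 0.000391779
  π_C·L_C = 0.21 × 0.000453994 = 9.53388e-05
  π_D·L_D = 0.08 × 2.43235e-09 = 1.94588e-10
Sum: 0.000814632 + 0.000391779 + 9.53388e-05 + 1.94588e-10 = 0.00130175
So the posterior for Coin type B is 0.000391779 / 0.00130175 ≈ 0.301.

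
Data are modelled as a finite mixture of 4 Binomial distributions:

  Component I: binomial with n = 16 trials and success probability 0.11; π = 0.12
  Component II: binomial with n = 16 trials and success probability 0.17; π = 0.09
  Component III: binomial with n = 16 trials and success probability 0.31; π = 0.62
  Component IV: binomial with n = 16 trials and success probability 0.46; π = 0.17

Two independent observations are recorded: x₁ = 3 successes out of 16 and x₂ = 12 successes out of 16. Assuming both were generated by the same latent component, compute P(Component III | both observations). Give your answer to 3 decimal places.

The responsibility of component k is π_k f_k(x) divided by Σ_j π_j f_j(x).
Since both observations come from the same component, the likelihood for component k is f_k(x₁)·f_k(x₂).
  L_I = [C(16,3)·0.11^3·0.89^13 = 560·0.001331·0.219821 = 0.163846] × [3.5838e-09] = 5.87192e-10
  L_II = [C(16,3)·0.17^3·0.83^13 = 560·0.004913·0.0887187 = 0.24409] × [5.03235e-07] = 1.22835e-07
  L_III = [C(16,3)·0.31^3·0.69^13 = 560·0.029791·0.00803597 = 0.134064] × [0.000324944] = 4.35632e-05
  L_IV = [C(16,3)·0.46^3·0.54^13 = 560·0.097336·0.000331985 = 0.0180959] × [0.0138912] = 0.000251374
Unnormalised posteriors:
  π_I·L_I = 0.12 × 5.87192e-10 = 7.0463e-11
  π_II·L_II = 0.09 × 1.22835e-07 = 1.10551e-08
  π_III·L_III = 0.62 × 4.35632e-05 = 2.70092e-05
  π_IV·L_IV = 0.17 × 0.000251374 = 4.27336e-05
Denominator: 7.0463e-11 + 1.10551e-08 + 2.70092e-05 + 4.27336e-05 = 6.97539e-05
P(Component III | x₁, x₂) = 2.70092e-05 / 6.97539e-05 ≈ 0.387

0.387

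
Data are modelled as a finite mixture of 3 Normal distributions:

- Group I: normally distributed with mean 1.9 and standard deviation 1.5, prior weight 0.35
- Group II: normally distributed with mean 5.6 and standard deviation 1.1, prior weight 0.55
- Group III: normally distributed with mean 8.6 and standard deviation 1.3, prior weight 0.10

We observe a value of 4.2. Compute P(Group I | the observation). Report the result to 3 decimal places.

By Bayes' theorem, P(k | x) = P(Z=k) f_k(x) / Σ_j P(Z=j) f_j(x).
Component likelihoods at x = 4.2:
  L_I = (1/(1.5·√(2π)))·exp(−(4.2−1.9)²/(2·1.5²)) = 0.265962·exp(-1.17556) = 0.0820883
  L_II = (1/(1.1·√(2π)))·exp(−(4.2−5.6)²/(2·1.1²)) = 0.362675·exp(-0.80992) = 0.161352
  L_III = (1/(1.3·√(2π)))·exp(−(4.2−8.6)²/(2·1.3²)) = 0.306879·exp(-5.72781) = 0.000998643
Weight by the priors:
  P(Z=I)·L_I = 0.35 × 0.0820883 = 0.0287309
  P(Z=II)·L_II = 0.55 × 0.161352 = 0.0887437
  P(Z=III)·L_III = 0.10 × 0.000998643 = 9.98643e-05
Sum: 0.0287309 + 0.0887437 + 9.98643e-05 = 0.117574
P(Group I | x) ≈ 0.244

0.244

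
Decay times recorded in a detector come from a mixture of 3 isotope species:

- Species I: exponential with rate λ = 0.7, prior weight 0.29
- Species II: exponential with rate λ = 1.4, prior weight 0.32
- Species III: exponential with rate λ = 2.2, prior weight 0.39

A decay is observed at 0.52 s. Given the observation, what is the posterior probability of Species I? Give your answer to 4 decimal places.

The responsibility of component k is π_k f_k(x) divided by Σ_j π_j f_j(x).
Exponential densities:
  f_I = 0.486424
  f_II = 0.676023
  f_III = 0.700793
Multiply by the mixture weights:
  π_I·f_I = 0.29 × 0.486424 = 0.141063
  π_II·f_II = 0.32 × 0.676023 = 0.216327
  π_III·f_III = 0.39 × 0.700793 = 0.273309
Sum: 0.141063 + 0.216327 + 0.273309 = 0.6307
P(Species I | data) = 0.141063 / 0.6307 ≈ 0.2237

0.2237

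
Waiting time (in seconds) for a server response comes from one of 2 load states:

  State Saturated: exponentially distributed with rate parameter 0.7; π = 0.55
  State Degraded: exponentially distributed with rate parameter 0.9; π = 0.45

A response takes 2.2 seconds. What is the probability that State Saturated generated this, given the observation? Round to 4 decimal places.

The responsibility of component k is π_k f_k(x) divided by Σ_j π_j f_j(x).
Exponential densities:
  p_Saturated = 0.7·e^(−0.7·2.2) = 0.7·e^(−1.5400) = 0.150067
  p_Degraded = 0.9·e^(−0.9·2.2) = 0.9·e^(−1.9800) = 0.124262
Unnormalised posteriors:
  π_Saturated·p_Saturated = 0.55 × 0.150067 = 0.0825367
  π_Degraded·p_Degraded = 0.45 × 0.124262 = 0.055918
Sum: 0.0825367 + 0.055918 = 0.138455
P(State Saturated | the observation) ≈ 0.5961

0.5961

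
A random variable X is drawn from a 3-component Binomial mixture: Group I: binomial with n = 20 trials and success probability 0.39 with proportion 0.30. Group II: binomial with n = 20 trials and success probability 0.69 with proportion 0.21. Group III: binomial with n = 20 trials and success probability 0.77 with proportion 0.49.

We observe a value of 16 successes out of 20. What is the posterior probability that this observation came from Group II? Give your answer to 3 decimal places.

P(component k | x) = P(Z=k)·f_k(x) / marginal(x), where marginal(x) = Σ_j P(Z=j)·f_j(x).
Component likelihoods at x = 16 successes out of 20:
  f_I = C(20,16)·0.39^16·0.61^4 = 4845·2.8644e-07·0.138458 = 0.000192153
  f_II = C(20,16)·0.69^16·0.31^4 = 4845·0.00263989·0.00923521 = 0.118121
  f_III = C(20,16)·0.77^16·0.23^4 = 4845·0.0152704·0.00279841 = 0.207041
Weight by the priors:
  P(Z=I)·f_I = 0.30 × 0.000192153 = 5.76459e-05
  P(Z=II)·f_II = 0.21 × 0.118121 = 0.0248053
  P(Z=III)·f_III = 0.49 × 0.207041 = 0.10145
Normaliser: 5.76459e-05 + 0.0248053 + 0.10145 = 0.126313
P(Group II | x) = 0.0248053 / 0.126313 ≈ 0.196

0.196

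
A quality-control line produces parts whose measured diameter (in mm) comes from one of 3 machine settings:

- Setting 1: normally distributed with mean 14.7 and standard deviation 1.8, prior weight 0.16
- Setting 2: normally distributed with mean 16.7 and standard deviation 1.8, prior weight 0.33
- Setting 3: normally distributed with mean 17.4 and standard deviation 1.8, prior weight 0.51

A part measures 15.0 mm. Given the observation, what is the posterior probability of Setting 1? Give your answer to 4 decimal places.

0.2727

The responsibility of component k is w_k f_k(x) divided by Σ_j w_j f_j(x).
Component likelihoods at x = 15.0 mm:
  L_1 = 0.218578
  L_2 = 0.141889
  L_3 = 0.0911167
Prior × likelihood for each component:
  w_1·L_1 = 0.16 × 0.218578 = 0.0349724
  w_2·L_2 = 0.33 × 0.141889 = 0.0468232
  w_3·L_3 = 0.51 × 0.0911167 = 0.0464695
Sum: 0.0349724 + 0.0468232 + 0.0464695 = 0.128265
P(Setting 1 | 15.0 mm) ≈ 0.2727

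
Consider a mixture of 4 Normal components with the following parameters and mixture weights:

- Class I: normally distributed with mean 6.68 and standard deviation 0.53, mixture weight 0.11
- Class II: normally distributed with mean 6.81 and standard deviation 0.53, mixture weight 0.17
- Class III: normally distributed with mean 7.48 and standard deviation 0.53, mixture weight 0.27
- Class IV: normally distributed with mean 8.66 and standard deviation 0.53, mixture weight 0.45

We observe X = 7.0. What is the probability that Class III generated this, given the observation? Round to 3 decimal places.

0.413

P(component k | x) = π_k·f_k(x) / marginal(x), where marginal(x) = Σ_j π_j·f_j(x).
Component likelihoods at x = 7.0:
  f_I = 0.627299
  f_II = 0.705874
  f_III = 0.499489
  f_IV = 0.00557753
Prior × likelihood for each component:
  π_I·f_I = 0.11 × 0.627299 = 0.0690029
  π_II·f_II = 0.17 × 0.705874 = 0.119999
  π_III·f_III = 0.27 × 0.499489 = 0.134862
  π_IV·f_IV = 0.45 × 0.00557753 = 0.00250989
Evidence: 0.0690029 + 0.119999 + 0.134862 + 0.00250989 = 0.326373
Responsibility of Class III: 0.134862 / 0.326373 ≈ 0.413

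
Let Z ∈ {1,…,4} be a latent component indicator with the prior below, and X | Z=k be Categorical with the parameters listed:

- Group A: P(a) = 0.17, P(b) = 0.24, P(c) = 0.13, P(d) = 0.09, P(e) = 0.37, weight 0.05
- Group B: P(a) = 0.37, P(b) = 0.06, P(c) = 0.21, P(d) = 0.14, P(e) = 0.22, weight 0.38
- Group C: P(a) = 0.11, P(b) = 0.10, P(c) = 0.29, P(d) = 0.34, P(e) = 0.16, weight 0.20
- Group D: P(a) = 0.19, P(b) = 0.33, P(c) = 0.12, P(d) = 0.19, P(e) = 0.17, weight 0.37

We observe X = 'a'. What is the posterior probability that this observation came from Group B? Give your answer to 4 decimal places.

By Bayes' theorem, P(k | x) = P(Z=k) f_k(x) / Σ_j P(Z=j) f_j(x).
Evaluate each component's likelihood at the observed value:
  L_A = 0.17
  L_B = 0.37
  L_C = 0.11
  L_D = 0.19
Weight by the priors:
  P(Z=A)·L_A = 0.05 × 0.17 = 0.0085
  P(Z=B)·L_B = 0.38 × 0.37 = 0.1406
  P(Z=C)·L_C = 0.20 × 0.11 = 0.022
  P(Z=D)·L_D = 0.37 × 0.19 = 0.0703
Normaliser: 0.0085 + 0.1406 + 0.022 + 0.0703 = 0.2414
So the posterior for Group B is 0.1406 / 0.2414 ≈ 0.5824.

0.5824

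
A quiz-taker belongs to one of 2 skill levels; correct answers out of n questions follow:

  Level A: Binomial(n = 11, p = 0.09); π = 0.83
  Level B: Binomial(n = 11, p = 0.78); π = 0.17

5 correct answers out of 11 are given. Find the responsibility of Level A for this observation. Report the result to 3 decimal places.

By Bayes' theorem, P(k | x) = π_k f_k(x) / Σ_j π_j f_j(x).
Evaluate each component's likelihood at the observed value:
  L_A = 0.00154918
  L_B = 0.0151235
Multiply by the mixture weights:
  π_A·L_A = 0.83 × 0.00154918 = 0.00128582
  π_B·L_B = 0.17 × 0.0151235 = 0.00257099
Marginal: 0.00128582 + 0.00257099 = 0.00385681
P(Level A | data) ≈ 0.333

0.333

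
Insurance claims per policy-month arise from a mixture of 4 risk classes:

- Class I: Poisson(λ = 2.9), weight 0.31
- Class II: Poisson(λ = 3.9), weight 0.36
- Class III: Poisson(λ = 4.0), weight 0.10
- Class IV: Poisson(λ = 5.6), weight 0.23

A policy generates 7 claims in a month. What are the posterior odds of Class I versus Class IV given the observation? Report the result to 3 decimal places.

0.200

Posterior odds = (π_i f_i(x)) / (π_j f_j(x)); the normalising sum cancels.
Poisson probabilities:
  p_I = 0.0188322
  p_II = 0.0551154
  p_III = 0.0595404
  p_IV = 0.126717
0.00583799 / 0.029145 ≈ 0.200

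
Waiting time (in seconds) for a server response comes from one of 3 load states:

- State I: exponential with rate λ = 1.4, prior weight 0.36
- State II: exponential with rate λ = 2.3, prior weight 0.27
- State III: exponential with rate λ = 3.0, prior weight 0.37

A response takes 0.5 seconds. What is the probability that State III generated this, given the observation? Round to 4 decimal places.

P(component k | x) = π_k·f_k(x) / marginal(x), where marginal(x) = Σ_j π_j·f_j(x).
Exponential densities:
  L_I = 1.4·e^(−1.4·0.5) = 1.4·e^(−0.7000) = 0.695219
  L_II = 2.3·e^(−2.3·0.5) = 2.3·e^(−1.1500) = 0.728265
  L_III = 3.0·e^(−3.0·0.5) = 3.0·e^(−1.5000) = 0.66939
Prior × likelihood for each component:
  π_I·L_I = 0.36 × 0.695219 = 0.250279
  π_II·L_II = 0.27 × 0.728265 = 0.196631
  π_III·L_III = 0.37 × 0.66939 = 0.247674
Sum: 0.250279 + 0.196631 + 0.247674 = 0.694585
P(State III | data) = 0.247674 / 0.694585 ≈ 0.3566

0.3566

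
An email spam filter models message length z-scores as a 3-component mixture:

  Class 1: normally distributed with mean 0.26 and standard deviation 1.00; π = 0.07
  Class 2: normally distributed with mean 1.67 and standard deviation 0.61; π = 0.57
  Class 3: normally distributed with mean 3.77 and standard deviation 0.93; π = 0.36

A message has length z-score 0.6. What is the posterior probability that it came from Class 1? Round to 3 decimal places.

0.247

By Bayes' theorem, P(k | x) = P(Z=k) f_k(x) / Σ_j P(Z=j) f_j(x).
Normal densities:
  L_1 = (1/(1.00·√(2π)))·exp(−(0.6−0.26)²/(2·1.00²)) = 0.398942·exp(-0.05780) = 0.376537
  L_2 = (1/(0.61·√(2π)))·exp(−(0.6−1.67)²/(2·0.61²)) = 0.654004·exp(-1.53843) = 0.140426
  L_3 = (1/(0.93·√(2π)))·exp(−(0.6−3.77)²/(2·0.93²)) = 0.428970·exp(-5.80928) = 0.00128673
Unnormalised posteriors:
  P(Z=1)·L_1 = 0.07 × 0.376537 = 0.0263576
  P(Z=2)·L_2 = 0.57 × 0.140426 = 0.080043
  P(Z=3)·L_3 = 0.36 × 0.00128673 = 0.000463222
Normaliser: 0.0263576 + 0.080043 + 0.000463222 = 0.106864
P(Class 1 | 0.6) = 0.0263576 / 0.106864 ≈ 0.247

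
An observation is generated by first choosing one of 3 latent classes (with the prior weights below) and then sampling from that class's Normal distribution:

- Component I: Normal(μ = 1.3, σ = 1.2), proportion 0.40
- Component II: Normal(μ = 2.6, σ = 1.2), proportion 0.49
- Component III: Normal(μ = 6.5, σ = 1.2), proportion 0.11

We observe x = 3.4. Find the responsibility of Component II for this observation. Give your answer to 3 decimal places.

0.813

The responsibility of component k is π_k f_k(x) divided by Σ_j π_j f_j(x).
Evaluate each component's likelihood at the observed value:
  p_I = (1/(1.2·√(2π)))·exp(−(3.4−1.3)²/(2·1.2²)) = 0.332452·exp(-1.53125) = 0.0718978
  p_II = (1/(1.2·√(2π)))·exp(−(3.4−2.6)²/(2·1.2²)) = 0.332452·exp(-0.22222) = 0.266207
  p_III = (1/(1.2·√(2π)))·exp(−(3.4−6.5)²/(2·1.2²)) = 0.332452·exp(-3.33681) = 0.0118188
Unnormalised posteriors:
  π_I·p_I = 0.40 × 0.0718978 = 0.0287591
  π_II·p_II = 0.49 × 0.266207 = 0.130441
  π_III·p_III = 0.11 × 0.0118188 = 0.00130007
Marginal: 0.0287591 + 0.130441 + 0.00130007 = 0.1605
P(Component II | 3.4) ≈ 0.813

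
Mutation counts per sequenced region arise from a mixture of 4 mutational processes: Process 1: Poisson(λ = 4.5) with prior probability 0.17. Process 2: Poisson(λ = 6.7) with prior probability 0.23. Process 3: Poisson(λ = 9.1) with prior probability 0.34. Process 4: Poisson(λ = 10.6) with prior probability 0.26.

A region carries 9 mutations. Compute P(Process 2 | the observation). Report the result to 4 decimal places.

0.2121

Apply Bayes' rule: the posterior for each component is proportional to its prior times its likelihood at x.
Component likelihoods at x = 9 mutations:
  L_1 = e^(−4.5)·4.5^9/9! = 0.0231646
  L_2 = e^(−6.7)·6.7^9/9! = 0.0922863
  L_3 = e^(−9.1)·9.1^9/9! = 0.131683
  L_4 = e^(−10.6)·10.6^9/9! = 0.116003
Unnormalised posteriors:
  π_1·L_1 = 0.17 × 0.0231646 = 0.00393798
  π_2·L_2 = 0.23 × 0.0922863 = 0.0212258
  π_3·L_3 = 0.34 × 0.131683 = 0.0447722
  π_4·L_4 = 0.26 × 0.116003 = 0.0301607
Marginal: 0.00393798 + 0.0212258 + 0.0447722 + 0.0301607 = 0.100097
Responsibility of Process 2: 0.0212258 / 0.100097 ≈ 0.2121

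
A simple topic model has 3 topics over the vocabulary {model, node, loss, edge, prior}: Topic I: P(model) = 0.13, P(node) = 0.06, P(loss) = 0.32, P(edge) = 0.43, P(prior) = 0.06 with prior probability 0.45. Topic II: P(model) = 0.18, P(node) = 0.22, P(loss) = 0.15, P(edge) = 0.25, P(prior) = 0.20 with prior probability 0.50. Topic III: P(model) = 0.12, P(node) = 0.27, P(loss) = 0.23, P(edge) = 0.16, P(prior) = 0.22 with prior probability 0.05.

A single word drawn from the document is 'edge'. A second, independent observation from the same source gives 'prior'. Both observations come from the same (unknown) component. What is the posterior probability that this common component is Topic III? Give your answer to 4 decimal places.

0.0459

Apply Bayes' rule: the posterior for each component is proportional to its prior times its likelihood at x.
Since both observations come from the same component, the likelihood for component k is f_k(x₁)·f_k(x₂).
  f_I = [P(edge | comp) = 0.43] × [0.06] = 0.0258
  f_II = [P(edge | comp) = 0.25] × [0.2] = 0.05
  f_III = [P(edge | comp) = 0.16] × [0.22] = 0.0352
Weight by the priors:
  π_I·f_I = 0.45 × 0.0258 = 0.01161
  π_II·f_II = 0.50 × 0.05 = 0.025
  π_III·f_III = 0.05 × 0.0352 = 0.00176
Denominator: 0.01161 + 0.025 + 0.00176 = 0.03837
P(Topic III | x₁, x₂) ≈ 0.0459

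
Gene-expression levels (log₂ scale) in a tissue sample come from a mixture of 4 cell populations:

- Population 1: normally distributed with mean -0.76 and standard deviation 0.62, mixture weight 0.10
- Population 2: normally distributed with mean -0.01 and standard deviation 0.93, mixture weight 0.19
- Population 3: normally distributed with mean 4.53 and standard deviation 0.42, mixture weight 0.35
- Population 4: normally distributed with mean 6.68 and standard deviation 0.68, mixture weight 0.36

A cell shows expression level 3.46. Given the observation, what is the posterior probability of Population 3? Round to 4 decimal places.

Apply Bayes' rule: the posterior for each component is proportional to its prior times its likelihood at x.
Evaluate each component's likelihood at the observed value:
  L_1 = 5.6049e-11
  L_2 = 0.000406783
  L_3 = 0.0370081
  L_4 = 7.9306e-06
Weight by the priors:
  w_1·L_1 = 0.10 × 5.6049e-11 = 5.6049e-12
  w_2·L_2 = 0.19 × 0.000406783 = 7.72888e-05
  w_3·L_3 = 0.35 × 0.0370081 = 0.0129528
  w_4·L_4 = 0.36 × 7.9306e-06 = 2.85502e-06
Evidence: 5.6049e-12 + 7.72888e-05 + 0.0129528 + 2.85502e-06 = 0.013033
P(Population 3 | data) ≈ 0.9939

0.9939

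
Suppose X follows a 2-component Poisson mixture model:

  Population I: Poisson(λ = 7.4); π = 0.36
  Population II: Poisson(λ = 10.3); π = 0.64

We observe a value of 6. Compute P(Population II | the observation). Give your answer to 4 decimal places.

By Bayes' theorem, P(k | x) = π_k f_k(x) / Σ_j π_j f_j(x).
Evaluate each component's likelihood at the observed value:
  L_I = 0.139405
  L_II = 0.0557773
Weight by the priors:
  π_I·L_I = 0.36 × 0.139405 = 0.0501858
  π_II·L_II = 0.64 × 0.0557773 = 0.0356975
Sum: 0.0501858 + 0.0356975 = 0.0858833
P(Population II | x) ≈ 0.4157

0.4157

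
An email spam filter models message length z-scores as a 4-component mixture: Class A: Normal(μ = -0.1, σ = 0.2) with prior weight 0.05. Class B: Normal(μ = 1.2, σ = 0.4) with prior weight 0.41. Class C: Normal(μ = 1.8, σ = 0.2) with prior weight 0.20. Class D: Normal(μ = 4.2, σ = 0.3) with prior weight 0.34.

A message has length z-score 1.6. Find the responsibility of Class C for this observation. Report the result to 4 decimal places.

Apply Bayes' rule: the posterior for each component is proportional to its prior times its likelihood at x.
Component likelihoods at x = 1.6:
  p_A = (1/(0.2·√(2π)))·exp(−(1.6−-0.1)²/(2·0.2²)) = 1.994711·exp(-36.12500) = 4.08312e-16
  p_B = (1/(0.4·√(2π)))·exp(−(1.6−1.2)²/(2·0.4²)) = 0.997356·exp(-0.50000) = 0.604927
  p_C = (1/(0.2·√(2π)))·exp(−(1.6−1.8)²/(2·0.2²)) = 1.994711·exp(-0.50000) = 1.20985
  p_D = (1/(0.3·√(2π)))·exp(−(1.6−4.2)²/(2·0.3²)) = 1.329808·exp(-37.55556) = 6.51056e-17
Unnormalised posteriors:
  π_A·p_A = 0.05 × 4.08312e-16 = 2.04156e-17
  π_B·p_B = 0.41 × 0.604927 = 0.24802
  π_C·p_C = 0.20 × 1.20985 = 0.241971
  π_D·p_D = 0.34 × 6.51056e-17 = 2.21359e-17
Evidence: 2.04156e-17 + 0.24802 + 0.241971 + 2.21359e-17 = 0.489991
P(Class C | data) ≈ 0.4938

0.4938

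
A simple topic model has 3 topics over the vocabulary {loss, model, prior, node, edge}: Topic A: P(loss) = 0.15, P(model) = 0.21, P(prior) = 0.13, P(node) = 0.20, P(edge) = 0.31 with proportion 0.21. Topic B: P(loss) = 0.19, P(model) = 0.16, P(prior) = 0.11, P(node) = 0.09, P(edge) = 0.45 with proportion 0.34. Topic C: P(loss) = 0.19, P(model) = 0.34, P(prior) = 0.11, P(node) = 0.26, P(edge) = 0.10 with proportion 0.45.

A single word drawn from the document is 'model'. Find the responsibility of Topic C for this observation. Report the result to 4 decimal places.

0.6083

The responsibility of component k is π_k f_k(x) divided by Σ_j π_j f_j(x).
Component likelihoods at x = 'model':
  f_A = P(model | comp) = 0.21
  f_B = P(model | comp) = 0.16
  f_C = P(model | comp) = 0.34
Weight by the priors:
  π_A·f_A = 0.21 × 0.21 = 0.0441
  π_B·f_B = 0.34 × 0.16 = 0.0544
  π_C·f_C = 0.45 × 0.34 = 0.153
Denominator: 0.0441 + 0.0544 + 0.153 = 0.2515
So the posterior for Topic C is 0.153 / 0.2515 ≈ 0.6083.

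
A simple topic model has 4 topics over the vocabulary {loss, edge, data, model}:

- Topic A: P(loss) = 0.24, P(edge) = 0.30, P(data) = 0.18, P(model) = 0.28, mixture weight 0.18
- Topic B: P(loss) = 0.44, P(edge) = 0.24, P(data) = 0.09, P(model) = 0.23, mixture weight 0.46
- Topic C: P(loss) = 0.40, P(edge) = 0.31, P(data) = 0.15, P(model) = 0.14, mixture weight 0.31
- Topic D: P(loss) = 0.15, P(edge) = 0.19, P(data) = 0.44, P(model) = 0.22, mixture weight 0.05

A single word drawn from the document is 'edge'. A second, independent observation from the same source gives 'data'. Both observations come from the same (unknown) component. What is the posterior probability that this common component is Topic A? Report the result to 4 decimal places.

0.2541

Posterior ∝ prior × likelihood, so P(k | x) ∝ w_k f_k(x); normalise over all components.
Since both observations come from the same component, the likelihood for component k is f_k(x₁)·f_k(x₂).
  p_A = [0.3] × [0.18] = 0.054
  p_B = [0.24] × [0.09] = 0.0216
  p_C = [0.31] × [0.15] = 0.0465
  p_D = [0.19] × [0.44] = 0.0836
Weight by the priors:
  w_A·p_A = 0.18 × 0.054 = 0.00972
  w_B·p_B = 0.46 × 0.0216 = 0.009936
  w_C·p_C = 0.31 × 0.0465 = 0.014415
  w_D·p_D = 0.05 × 0.0836 = 0.00418
Denominator: 0.00972 + 0.009936 + 0.014415 + 0.00418 = 0.038251
So the posterior for Topic A is 0.00972 / 0.038251 ≈ 0.2541.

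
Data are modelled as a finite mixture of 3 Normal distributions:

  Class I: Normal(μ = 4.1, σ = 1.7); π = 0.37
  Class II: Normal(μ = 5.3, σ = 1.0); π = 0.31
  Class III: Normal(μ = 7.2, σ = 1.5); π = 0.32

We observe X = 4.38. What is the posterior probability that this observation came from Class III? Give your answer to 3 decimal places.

0.080

Apply Bayes' rule: the posterior for each component is proportional to its prior times its likelihood at x.
Normal densities:
  f_I = (1/(1.7·√(2π)))·exp(−(4.38−4.1)²/(2·1.7²)) = 0.234672·exp(-0.01356) = 0.23151
  f_II = (1/(1.0·√(2π)))·exp(−(4.38−5.3)²/(2·1.0²)) = 0.398942·exp(-0.42320) = 0.261286
  f_III = (1/(1.5·√(2π)))·exp(−(4.38−7.2)²/(2·1.5²)) = 0.265962·exp(-1.76720) = 0.045429
Unnormalised posteriors:
  P(Z=I)·f_I = 0.37 × 0.23151 = 0.0856588
  P(Z=II)·f_II = 0.31 × 0.261286 = 0.0809988
  P(Z=III)·f_III = 0.32 × 0.045429 = 0.0145373
Marginal: 0.0856588 + 0.0809988 + 0.0145373 = 0.181195
Responsibility of Class III: 0.0145373 / 0.181195 ≈ 0.080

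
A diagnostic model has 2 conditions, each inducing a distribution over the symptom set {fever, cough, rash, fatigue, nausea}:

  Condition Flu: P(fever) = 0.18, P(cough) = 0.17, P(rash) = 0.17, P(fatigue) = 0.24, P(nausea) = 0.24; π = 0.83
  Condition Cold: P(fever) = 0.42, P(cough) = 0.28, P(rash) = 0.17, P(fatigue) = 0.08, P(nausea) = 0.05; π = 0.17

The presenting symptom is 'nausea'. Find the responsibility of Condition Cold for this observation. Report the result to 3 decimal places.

P(component k | x) = P(Z=k)·f_k(x) / marginal(x), where marginal(x) = Σ_j P(Z=j)·f_j(x).
Categorical probabilities:
  p_Flu = 0.24
  p_Cold = 0.05
Unnormalised posteriors:
  P(Z=Flu)·p_Flu = 0.83 × 0.24 = 0.1992
  P(Z=Cold)·p_Cold = 0.17 × 0.05 = 0.0085
Normaliser: 0.1992 + 0.0085 = 0.2077
P(Condition Cold | the observation) = 0.0085 / 0.2077 ≈ 0.041

0.041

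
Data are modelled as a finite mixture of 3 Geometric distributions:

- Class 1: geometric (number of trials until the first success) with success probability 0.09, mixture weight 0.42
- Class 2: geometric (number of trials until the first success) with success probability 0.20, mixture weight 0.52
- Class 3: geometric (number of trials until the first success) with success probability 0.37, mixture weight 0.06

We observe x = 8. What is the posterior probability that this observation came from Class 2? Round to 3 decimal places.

0.517

Posterior ∝ prior × likelihood, so P(k | x) ∝ P(Z=k) f_k(x); normalise over all components.
Component likelihoods at x = 8:
  p_1 = 0.09·(1−0.09)^7 = 0.09·0.516761 = 0.0465085
  p_2 = 0.20·(1−0.20)^7 = 0.20·0.209715 = 0.041943
  p_3 = 0.37·(1−0.37)^7 = 0.37·0.0393898 = 0.0145742
Unnormalised posteriors:
  P(Z=1)·p_1 = 0.42 × 0.0465085 = 0.0195336
  P(Z=2)·p_2 = 0.52 × 0.041943 = 0.0218104
  P(Z=3)·p_3 = 0.06 × 0.0145742 = 0.000874454
Sum: 0.0195336 + 0.0218104 + 0.000874454 = 0.0422184
P(Class 2 | the observation) ≈ 0.517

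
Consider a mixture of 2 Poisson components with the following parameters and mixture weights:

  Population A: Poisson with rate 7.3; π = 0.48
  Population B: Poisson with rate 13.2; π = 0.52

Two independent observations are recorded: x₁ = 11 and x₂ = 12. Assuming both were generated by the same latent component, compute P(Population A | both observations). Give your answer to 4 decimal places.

0.1297

Posterior ∝ prior × likelihood, so P(k | x) ∝ w_k f_k(x); normalise over all components.
Since both observations come from the same component, the likelihood for component k is f_k(x₁)·f_k(x₂).
  p_A = [0.0530941] × [0.0322989] = 0.00171488
  p_B = [0.0982812] × [0.108109] = 0.0106251
Weight by the priors:
  w_A·p_A = 0.48 × 0.00171488 = 0.000823142
  w_B·p_B = 0.52 × 0.0106251 = 0.00552506
Normaliser: 0.000823142 + 0.00552506 = 0.0063482
Responsibility of Population A: 0.000823142 / 0.0063482 ≈ 0.1297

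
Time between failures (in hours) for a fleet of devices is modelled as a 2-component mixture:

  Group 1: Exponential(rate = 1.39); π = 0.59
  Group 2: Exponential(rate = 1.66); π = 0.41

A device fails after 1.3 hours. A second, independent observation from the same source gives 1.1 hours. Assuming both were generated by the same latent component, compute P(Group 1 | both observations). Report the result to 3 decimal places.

Posterior ∝ prior × likelihood, so P(k | x) ∝ π_k f_k(x); normalise over all components.
Since both observations come from the same component, the likelihood for component k is f_k(x₁)·f_k(x₂).
  p_1 = [0.228163] × [0.301286] = 0.0687422
  p_2 = [0.191823] × [0.267354] = 0.0512846
Weight by the priors:
  π_1·p_1 = 0.59 × 0.0687422 = 0.0405579
  π_2·p_2 = 0.41 × 0.0512846 = 0.0210267
Denominator: 0.0405579 + 0.0210267 = 0.0615846
P(Group 1 | data) ≈ 0.659

0.659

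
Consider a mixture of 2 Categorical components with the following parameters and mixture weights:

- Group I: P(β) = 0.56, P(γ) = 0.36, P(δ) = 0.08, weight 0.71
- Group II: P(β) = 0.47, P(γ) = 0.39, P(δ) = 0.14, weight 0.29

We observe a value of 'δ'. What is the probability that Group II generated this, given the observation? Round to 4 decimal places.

Apply Bayes' rule: the posterior for each component is proportional to its prior times its likelihood at x.
Component likelihoods at x = 'δ':
  p_I = 0.08
  p_II = 0.14
Weight by the priors:
  P(Z=I)·p_I = 0.71 × 0.08 = 0.0568
  P(Z=II)·p_II = 0.29 × 0.14 = 0.0406
Marginal: 0.0568 + 0.0406 = 0.0974
P(Group II | x) = 0.0406 / 0.0974 ≈ 0.4168

0.4168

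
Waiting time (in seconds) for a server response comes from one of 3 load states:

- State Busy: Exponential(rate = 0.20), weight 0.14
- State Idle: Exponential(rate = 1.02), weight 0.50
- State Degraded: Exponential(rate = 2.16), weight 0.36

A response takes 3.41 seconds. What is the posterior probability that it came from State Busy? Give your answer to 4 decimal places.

0.4659

By Bayes' theorem, P(k | x) = w_k f_k(x) / Σ_j w_j f_j(x).
Evaluate each component's likelihood at the observed value:
  L_Busy = 0.101121
  L_Idle = 0.0314802
  L_Degraded = 0.00136651
Weight by the priors:
  w_Busy·L_Busy = 0.14 × 0.101121 = 0.0141569
  w_Idle·L_Idle = 0.50 × 0.0314802 = 0.0157401
  w_Degraded·L_Degraded = 0.36 × 0.00136651 = 0.000491945
Denominator: 0.0141569 + 0.0157401 + 0.000491945 = 0.030389
So the posterior for State Busy is 0.0141569 / 0.030389 ≈ 0.4659.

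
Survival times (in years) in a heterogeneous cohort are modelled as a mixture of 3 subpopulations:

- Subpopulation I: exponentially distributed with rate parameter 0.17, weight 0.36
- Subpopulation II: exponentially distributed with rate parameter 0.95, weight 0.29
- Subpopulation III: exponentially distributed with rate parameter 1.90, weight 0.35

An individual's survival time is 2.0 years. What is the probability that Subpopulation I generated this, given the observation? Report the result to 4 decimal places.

The responsibility of component k is P(Z=k) f_k(x) divided by Σ_j P(Z=j) f_j(x).
Evaluate each component's likelihood at the observed value:
  L_I = 0.17·e^(−0.17·2.0) = 0.17·e^(−0.3400) = 0.121001
  L_II = 0.95·e^(−0.95·2.0) = 0.95·e^(−1.9000) = 0.14209
  L_III = 1.90·e^(−1.90·2.0) = 1.90·e^(−3.8000) = 0.0425045
Prior × likelihood for each component:
  P(Z=I)·L_I = 0.36 × 0.121001 = 0.0435603
  P(Z=II)·L_II = 0.29 × 0.14209 = 0.0412062
  P(Z=III)·L_III = 0.35 × 0.0425045 = 0.0148766
Marginal: 0.0435603 + 0.0412062 + 0.0148766 = 0.0996431
P(Subpopulation I | data) = 0.0435603 / 0.0996431 ≈ 0.4372

0.4372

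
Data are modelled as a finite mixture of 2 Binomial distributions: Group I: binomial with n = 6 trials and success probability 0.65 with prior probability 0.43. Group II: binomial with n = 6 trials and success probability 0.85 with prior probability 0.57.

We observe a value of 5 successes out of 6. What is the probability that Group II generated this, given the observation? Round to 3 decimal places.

Posterior ∝ prior × likelihood, so P(k | x) ∝ π_k f_k(x); normalise over all components.
Component likelihoods at x = 5 successes out of 6:
  f_I = 0.243661
  f_II = 0.399335
Weight by the priors:
  π_I·f_I = 0.43 × 0.243661 = 0.104774
  π_II·f_II = 0.57 × 0.399335 = 0.227621
Evidence: 0.104774 + 0.227621 = 0.332395
Responsibility of Group II: 0.227621 / 0.332395 ≈ 0.685

0.685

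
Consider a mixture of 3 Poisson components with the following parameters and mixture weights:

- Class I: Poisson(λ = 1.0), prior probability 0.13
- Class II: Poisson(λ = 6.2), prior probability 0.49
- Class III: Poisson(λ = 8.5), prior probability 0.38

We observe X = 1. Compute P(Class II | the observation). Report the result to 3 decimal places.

0.113

Apply Bayes' rule: the posterior for each component is proportional to its prior times its likelihood at x.
Component likelihoods at x = 1:
  p_I = e^(−1.0)·1.0^1/1! = 0.367879
  p_II = e^(−6.2)·6.2^1/1! = 0.0125825
  p_III = e^(−8.5)·8.5^1/1! = 0.00172948
Weight by the priors:
  π_I·p_I = 0.13 × 0.367879 = 0.0478243
  π_II·p_II = 0.49 × 0.0125825 = 0.00616541
  π_III·p_III = 0.38 × 0.00172948 = 0.000657203
Evidence: 0.0478243 + 0.00616541 + 0.000657203 = 0.0546469
P(Class II | data) ≈ 0.113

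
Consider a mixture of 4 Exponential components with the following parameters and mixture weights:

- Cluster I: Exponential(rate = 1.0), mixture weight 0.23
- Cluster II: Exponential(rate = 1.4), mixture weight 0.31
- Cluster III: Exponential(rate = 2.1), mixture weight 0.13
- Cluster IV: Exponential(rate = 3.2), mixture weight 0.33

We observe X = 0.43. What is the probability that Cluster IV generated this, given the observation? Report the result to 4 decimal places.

Apply Bayes' rule: the posterior for each component is proportional to its prior times its likelihood at x.
Evaluate each component's likelihood at the observed value:
  p_I = 0.650509
  p_II = 0.766801
  p_III = 0.851239
  p_IV = 0.808278
Prior × likelihood for each component:
  π_I·p_I = 0.23 × 0.650509 = 0.149617
  π_II·p_II = 0.31 × 0.766801 = 0.237708
  π_III·p_III = 0.13 × 0.851239 = 0.110661
  π_IV·p_IV = 0.33 × 0.808278 = 0.266732
Evidence: 0.149617 + 0.237708 + 0.110661 + 0.266732 = 0.764718
Responsibility of Cluster IV: 0.266732 / 0.764718 ≈ 0.3488

0.3488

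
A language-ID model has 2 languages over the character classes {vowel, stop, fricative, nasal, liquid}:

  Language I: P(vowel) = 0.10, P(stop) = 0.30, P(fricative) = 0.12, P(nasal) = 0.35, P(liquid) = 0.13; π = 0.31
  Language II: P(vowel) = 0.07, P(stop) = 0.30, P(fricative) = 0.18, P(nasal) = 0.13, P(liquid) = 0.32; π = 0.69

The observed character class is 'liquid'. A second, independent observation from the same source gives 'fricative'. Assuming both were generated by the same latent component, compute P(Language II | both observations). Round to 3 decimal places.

0.892

P(component k | x) = w_k·f_k(x) / marginal(x), where marginal(x) = Σ_j w_j·f_j(x).
Since both observations come from the same component, the likelihood for component k is f_k(x₁)·f_k(x₂).
  L_I = [0.13] × [0.12] = 0.0156
  L_II = [0.32] × [0.18] = 0.0576
Unnormalised posteriors:
  w_I·L_I = 0.31 × 0.0156 = 0.004836
  w_II·L_II = 0.69 × 0.0576 = 0.039744
Denominator: 0.004836 + 0.039744 = 0.04458
P(Language II | data) ≈ 0.892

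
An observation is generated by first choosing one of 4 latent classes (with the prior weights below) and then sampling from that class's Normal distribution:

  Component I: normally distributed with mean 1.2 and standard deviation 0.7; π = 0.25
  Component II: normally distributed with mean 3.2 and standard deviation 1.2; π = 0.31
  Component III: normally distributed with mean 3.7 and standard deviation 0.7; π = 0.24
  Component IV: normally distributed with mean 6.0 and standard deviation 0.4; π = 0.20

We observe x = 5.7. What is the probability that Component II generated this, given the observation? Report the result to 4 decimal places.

Posterior ∝ prior × likelihood, so P(k | x) ∝ P(Z=k) f_k(x); normalise over all components.
Component likelihoods at x = 5.7:
  L_I = 6.0516e-10
  L_II = 0.0379533
  L_III = 0.00962014
  L_IV = 0.752844
Prior × likelihood for each component:
  P(Z=I)·L_I = 0.25 × 6.0516e-10 = 1.5129e-10
  P(Z=II)·L_II = 0.31 × 0.0379533 = 0.0117655
  P(Z=III)·L_III = 0.24 × 0.00962014 = 0.00230883
  P(Z=IV)·L_IV = 0.20 × 0.752844 = 0.150569
Denominator: 1.5129e-10 + 0.0117655 + 0.00230883 + 0.150569 = 0.164643
P(Component II | the observation) ≈ 0.0715

0.0715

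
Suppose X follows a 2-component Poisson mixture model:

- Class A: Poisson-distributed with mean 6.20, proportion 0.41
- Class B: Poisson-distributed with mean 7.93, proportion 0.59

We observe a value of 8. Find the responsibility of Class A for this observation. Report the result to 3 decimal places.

P(component k | x) = w_k·f_k(x) / marginal(x), where marginal(x) = Σ_j w_j·f_j(x).
Component likelihoods at x = 8:
  L_A = 0.109897
  L_B = 0.139544
Unnormalised posteriors:
  w_A·L_A = 0.41 × 0.109897 = 0.0450579
  w_B·L_B = 0.59 × 0.139544 = 0.0823307
Sum: 0.0450579 + 0.0823307 = 0.127389
P(Class A | data) ≈ 0.354

0.354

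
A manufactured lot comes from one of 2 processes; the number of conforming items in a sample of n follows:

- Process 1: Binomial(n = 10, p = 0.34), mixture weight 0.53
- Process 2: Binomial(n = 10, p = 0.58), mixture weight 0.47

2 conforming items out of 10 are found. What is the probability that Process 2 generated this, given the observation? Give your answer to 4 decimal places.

0.0649

Apply Bayes' rule: the posterior for each component is proportional to its prior times its likelihood at x.
Evaluate each component's likelihood at the observed value:
  f_1 = C(10,2)·0.34^2·0.66^8 = 45·0.1156·0.0360041 = 0.187293
  f_2 = C(10,2)·0.58^2·0.42^8 = 45·0.3364·0.000968265 = 0.0146576
Multiply by the mixture weights:
  π_1·f_1 = 0.53 × 0.187293 = 0.0992654
  π_2·f_2 = 0.47 × 0.0146576 = 0.00688907
Sum: 0.0992654 + 0.00688907 = 0.106154
P(Process 2 | 2 conforming items out of 10) ≈ 0.0649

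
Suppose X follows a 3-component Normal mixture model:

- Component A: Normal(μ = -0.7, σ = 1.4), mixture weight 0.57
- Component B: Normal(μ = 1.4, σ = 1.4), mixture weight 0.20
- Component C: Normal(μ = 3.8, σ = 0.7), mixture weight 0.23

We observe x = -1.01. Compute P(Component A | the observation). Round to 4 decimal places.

0.9245

Apply Bayes' rule: the posterior for each component is proportional to its prior times its likelihood at x.
Component likelihoods at x = -1.01:
  p_A = (1/(1.4·√(2π)))·exp(−(-1.01−-0.7)²/(2·1.4²)) = 0.284959·exp(-0.02452) = 0.278058
  p_B = (1/(1.4·√(2π)))·exp(−(-1.01−1.4)²/(2·1.4²)) = 0.284959·exp(-1.48166) = 0.0647599
  p_C = (1/(0.7·√(2π)))·exp(−(-1.01−3.8)²/(2·0.7²)) = 0.569918·exp(-23.60827) = 3.18326e-11
Multiply by the mixture weights:
  π_A·p_A = 0.57 × 0.278058 = 0.158493
  π_B·p_B = 0.20 × 0.0647599 = 0.012952
  π_C·p_C = 0.23 × 3.18326e-11 = 7.32151e-12
Denominator: 0.158493 + 0.012952 + 7.32151e-12 = 0.171445
So the posterior for Component A is 0.158493 / 0.171445 ≈ 0.9245.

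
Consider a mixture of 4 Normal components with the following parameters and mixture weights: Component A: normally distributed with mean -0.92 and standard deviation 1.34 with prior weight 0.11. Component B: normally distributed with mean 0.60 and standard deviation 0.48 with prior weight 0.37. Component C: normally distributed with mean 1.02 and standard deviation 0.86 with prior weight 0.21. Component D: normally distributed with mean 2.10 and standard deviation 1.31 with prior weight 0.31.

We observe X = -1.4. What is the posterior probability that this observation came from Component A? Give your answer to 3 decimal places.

P(component k | x) = w_k·f_k(x) / marginal(x), where marginal(x) = Σ_j w_j·f_j(x).
Component likelihoods at x = -1.4:
  L_A = (1/(1.34·√(2π)))·exp(−(-1.4−-0.92)²/(2·1.34²)) = 0.297718·exp(-0.06416) = 0.279217
  L_B = (1/(0.48·√(2π)))·exp(−(-1.4−0.60)²/(2·0.48²)) = 0.831130·exp(-8.68056) = 0.000141173
  L_C = (1/(0.86·√(2π)))·exp(−(-1.4−1.02)²/(2·0.86²)) = 0.463886·exp(-3.95917) = 0.00885049
  L_D = (1/(1.31·√(2π)))·exp(−(-1.4−2.10)²/(2·1.31²)) = 0.304536·exp(-3.56914) = 0.00858186
Unnormalised posteriors:
  w_A·L_A = 0.11 × 0.279217 = 0.0307139
  w_B·L_B = 0.37 × 0.000141173 = 5.2234e-05
  w_C·L_C = 0.21 × 0.00885049 = 0.0018586
  w_D·L_D = 0.31 × 0.00858186 = 0.00266038
Evidence: 0.0307139 + 5.2234e-05 + 0.0018586 + 0.00266038 = 0.0352851
P(Component A | the observation) = 0.0307139 / 0.0352851 ≈ 0.870

0.870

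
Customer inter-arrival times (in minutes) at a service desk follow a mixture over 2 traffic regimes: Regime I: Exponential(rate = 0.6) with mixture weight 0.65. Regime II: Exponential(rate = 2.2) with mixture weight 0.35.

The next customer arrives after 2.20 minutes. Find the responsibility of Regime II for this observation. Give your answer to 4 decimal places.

Posterior ∝ prior × likelihood, so P(k | x) ∝ P(Z=k) f_k(x); normalise over all components.
Exponential densities:
  p_I = 0.160281
  p_II = 0.0173955
Weight by the priors:
  P(Z=I)·p_I = 0.65 × 0.160281 = 0.104183
  P(Z=II)·p_II = 0.35 × 0.0173955 = 0.00608843
Normaliser: 0.104183 + 0.00608843 = 0.110271
P(Regime II | data) = 0.00608843 / 0.110271 ≈ 0.0552

0.0552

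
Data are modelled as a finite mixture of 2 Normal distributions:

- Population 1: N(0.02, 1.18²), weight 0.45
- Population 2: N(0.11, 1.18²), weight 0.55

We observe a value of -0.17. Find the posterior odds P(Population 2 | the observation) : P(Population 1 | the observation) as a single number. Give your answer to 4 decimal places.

1.2038

The posterior odds equal the prior odds times the likelihood ratio: (P(Z=i)/P(Z=j))·(f_i(x)/f_j(x)).
Component likelihoods at x = -0.17:
  f_1 = 0.333732
  f_2 = 0.328701
Posterior odds = (P(Z=2)·f_2) / (P(Z=1)·f_1) = (0.55·0.328701) / (0.45·0.333732) = 0.180786 / 0.15018 ≈ 1.2038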